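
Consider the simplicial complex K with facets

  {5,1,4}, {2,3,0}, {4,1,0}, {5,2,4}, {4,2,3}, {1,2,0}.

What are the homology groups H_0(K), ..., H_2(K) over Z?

H_0 ≅ Z,  H_1 ≅ Z,  H_2 = 0.

Fix the vertex order 0 < 1 < 2 < 3 < 4 < 5 and write every simplex with vertices in increasing order. Then dim K = 2 and the simplices of K are:

  0-simplices (6): [0], [1], [2], [3], [4], [5]
  1-simplices (12): [0,1], [0,2], [0,3], [0,4], [1,2], [1,4], [1,5], [2,3], [2,4], [2,5], [3,4], [4,5]
  2-simplices (6): [0,1,2], [0,1,4], [0,2,3], [1,4,5], [2,3,4], [2,4,5]

giving chain groups C_0 ≅ Z^6, C_1 ≅ Z^12, C_2 ≅ Z^6.

∂_1: C_1 → C_0 sends each edge [p,q] (with p < q) to q − p. For instance
  ∂[2,3] = [3] − [2].
As a 6×12 matrix over Z this has rank 5, with invariant factors (1,1,1,1,1).

∂_2: C_2 → C_1 maps a triangle to the signed sum of its edges. For instance
  ∂[0,1,4] = [1,4] − [0,4] + [0,1],
  ∂[0,2,3] = [2,3] − [0,3] + [0,2].
As a 12×6 matrix over Z this has rank 6, with invariant factors (1,1,1,1,1,1).

Reading off H_k = ker ∂_k / im ∂_{k+1}:

  H_0: rank C_0 − rank ∂_1 = 6 − 5 = 1, and the invariant factors of ∂_1 are all 1, so H_0 ≅ Z.
  H_1: rank ker ∂_1 − rank ∂_2 = (12 − 5) − 6 = 1, and the invariant factors of ∂_2 are all 1, so H_1 ≅ Z.
  H_2: rank ker ∂_2 − rank ∂_3 = (6 − 6) − 0 = 0, and there is no ∂_3, so H_2 ≅ 0.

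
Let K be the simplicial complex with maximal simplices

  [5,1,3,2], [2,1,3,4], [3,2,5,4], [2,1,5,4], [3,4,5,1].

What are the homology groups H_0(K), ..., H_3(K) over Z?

We work with the vertex ordering 1 < 2 < 3 < 4 < 5. The simplices of K, each written with vertices in increasing order, are:

  0-simplices (5): [1], [2], [3], [4], [5]
  1-simplices (10): [1,2], [1,3], [1,4], [1,5], [2,3], [2,4], [2,5], [3,4], [3,5], [4,5]
  2-simplices (10): [1,2,3], [1,2,4], [1,2,5], [1,3,4], [1,3,5], [1,4,5], [2,3,4], [2,3,5], [2,4,5], [3,4,5]
  3-simplices (5): [1,2,3,4], [1,2,3,5], [1,2,4,5], [1,3,4,5], [2,3,4,5]

so the chain groups are C_0 ≅ Z^5, C_1 ≅ Z^10, C_2 ≅ Z^10, C_3 ≅ Z^5.

Boundary ∂_1: C_1 → C_0 maps an edge to its endpoints' difference, ∂[p,q] = q − p.
The 5×10 boundary matrix has rank 4 and Smith normal form diag(1,1,1,1).

Boundary ∂_2: C_2 → C_1 acts by ∂[p,q,r] = [q,r] − [p,r] + [p,q]. For instance
  ∂[2,3,5] = [3,5] − [2,5] + [2,3],
  ∂[1,3,4] = [3,4] − [1,4] + [1,3].
This gives a 10×10 integer matrix of rank 6; reducing to Smith normal form yields diagonal entries (1,1,1,1,1,1).

∂_3: C_3 → C_2 sends each 3-simplex σ to the alternating sum Σ_i (−1)^i (σ with its i-th vertex removed). For instance
  ∂[2,3,4,5] = [3,4,5] − [2,4,5] + [2,3,5] − [2,3,4],
  ∂[1,3,4,5] = [3,4,5] − [1,4,5] + [1,3,5] − [1,3,4].
The 10×5 boundary matrix has rank 4 and Smith normal form diag(1,1,1,1).

Reading off H_k = ker ∂_k / im ∂_{k+1}:

  H_0: rank C_0 − rank ∂_1 = 5 − 4 = 1, and the invariant factors of ∂_1 are all 1, so H_0 ≅ Z.
  H_1: rank ker ∂_1 − rank ∂_2 = (10 − 4) − 6 = 0, and the invariant factors of ∂_2 are all 1, so H_1 ≅ 0.
  H_2: rank ker ∂_2 − rank ∂_3 = (10 − 6) − 4 = 0, and the invariant factors of ∂_3 are all 1, so H_2 ≅ 0.
  H_3: rank ker ∂_3 − rank ∂_4 = (5 − 4) − 0 = 1, and there is no ∂_4, so H_3 ≅ Z.

As a check, the Euler characteristic is 5 − 10 + 10 − 5 = 0, which agrees with 1 − 0 + 0 − 1 = 0.

H_0 ≅ Z,  H_1 = 0,  H_2 = 0,  H_3 ≅ Z.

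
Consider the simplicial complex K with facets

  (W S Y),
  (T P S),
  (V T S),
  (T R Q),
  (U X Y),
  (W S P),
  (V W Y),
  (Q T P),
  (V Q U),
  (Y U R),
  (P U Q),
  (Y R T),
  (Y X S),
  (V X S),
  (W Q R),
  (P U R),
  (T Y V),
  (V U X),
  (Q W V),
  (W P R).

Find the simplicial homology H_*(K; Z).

K has 10 vertices, 30 edges, 20 triangles.
rank ∂_0 = 0, rank ∂_1 = 9 ⇒ b_0 = 10 − 0 − 9 = 1; all invariant factors of ∂_1 are 1 so no torsion. So H_0 ≅ Z.
rank ∂_1 = 9, rank ∂_2 = 20 ⇒ b_1 = 30 − 9 − 20 = 1; ∂_2 has invariant factor(s) [2] giving torsion. So H_1 ≅ Z ⊕ Z/2Z.
rank ∂_2 = 20, rank ∂_3 = 0 ⇒ b_2 = 20 − 20 − 0 = 0. So H_2 ≅ 0.

H_0 ≅ Z,  H_1 ≅ Z ⊕ Z/2Z,  H_2 = 0.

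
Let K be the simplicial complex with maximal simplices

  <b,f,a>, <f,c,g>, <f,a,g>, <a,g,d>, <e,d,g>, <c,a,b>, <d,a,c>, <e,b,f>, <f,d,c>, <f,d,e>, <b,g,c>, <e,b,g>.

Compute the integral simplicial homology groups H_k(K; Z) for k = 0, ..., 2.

H_0 ≅ Z,  H_1 ≅ Z/2,  H_2 = 0.

We work with the vertex ordering a < b < c < d < e < f < g. The simplices of K, each written with vertices in increasing order, are:

  0-simplices (7): a, b, c, d, e, f, g
  1-simplices (18): ab, ac, ad, af, ag, bc, be, bf, bg, cd, cf, cg, de, df, dg, ef, eg, fg
  2-simplices (12): abc, abf, acd, adg, afg, bcg, bef, beg, cdf, cfg, def, deg

giving chain groups C_0 ≅ Z^7, C_1 ≅ Z^18, C_2 ≅ Z^12.

∂_1: C_1 → C_0 sends each edge [p,q] (with p < q) to q − p.
The 7×18 boundary matrix has rank 6 and Smith normal form diag(1,1,1,1,1,1).

Boundary ∂_2: C_2 → C_1 sends each 2-simplex [p,q,r] to [q,r] − [p,r] + [p,q]. For instance
  ∂cfg = fg − cg + cf,
  ∂acd = cd − ad + ac.
The resulting 18×12 matrix has rank 12, and its Smith normal form has invariant factors (1,1,1,1,1,1,1,1,1,1,1,2).

Now H_k = ker ∂_k / im ∂_{k+1}, so:

  H_0: rank C_0 − rank ∂_1 = 7 − 6 = 1, and the invariant factors of ∂_1 are all 1, so H_0 = Z.
  H_1: rank ker ∂_1 − rank ∂_2 = (18 − 6) − 12 = 0, and ∂_2 has invariant factor 2 > 1, so H_1 = Z/2.
  H_2: rank ker ∂_2 − rank ∂_3 = (12 − 12) − 0 = 0, and there is no ∂_3, so H_2 = 0.

As a check, the Euler characteristic is 7 − 18 + 12 = 1, which agrees with 1 − 0 + 0 = 1.
(K is a triangulation of the real projective plane RP^2.)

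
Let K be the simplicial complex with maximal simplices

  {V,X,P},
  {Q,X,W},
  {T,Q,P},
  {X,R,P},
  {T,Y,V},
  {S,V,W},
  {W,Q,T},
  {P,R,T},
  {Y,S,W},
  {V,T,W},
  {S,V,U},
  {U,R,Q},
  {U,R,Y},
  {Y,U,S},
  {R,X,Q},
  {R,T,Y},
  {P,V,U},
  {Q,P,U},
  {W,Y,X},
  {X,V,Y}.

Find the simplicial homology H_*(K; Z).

K has 10 vertices, 30 edges, 20 triangles.
rank ∂_0 = 0, rank ∂_1 = 9 ⇒ b_0 = 10 − 0 − 9 = 1; all invariant factors of ∂_1 are 1 so no torsion. So H_0 = Z.
rank ∂_1 = 9, rank ∂_2 = 20 ⇒ b_1 = 30 − 9 − 20 = 1; ∂_2 has invariant factor(s) [2] giving torsion. So H_1 = Z ⊕ Z/2.
rank ∂_2 = 20, rank ∂_3 = 0 ⇒ b_2 = 20 − 20 − 0 = 0. So H_2 = 0.

H_0 = Z,  H_1 = Z ⊕ Z/2,  H_2 = 0.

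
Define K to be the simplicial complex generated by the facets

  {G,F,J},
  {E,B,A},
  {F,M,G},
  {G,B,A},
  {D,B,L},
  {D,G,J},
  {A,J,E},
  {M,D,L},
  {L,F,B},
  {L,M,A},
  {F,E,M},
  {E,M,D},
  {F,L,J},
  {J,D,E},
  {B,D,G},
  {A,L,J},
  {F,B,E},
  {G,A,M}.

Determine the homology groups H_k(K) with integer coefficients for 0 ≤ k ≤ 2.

H_0 ≅ Z,  H_1 ≅ Z^2,  H_2 ≅ Z.

Fix the vertex order A < B < D < E < F < G < J < L < M and write every simplex with vertices in increasing order. Then dim K = 2 and the simplices of K are:

  0-simplices (9): A, B, D, E, F, G, J, L, M
  1-simplices (27): AB, AE, AG, AJ, AL, AM, BD, BE, BF, BG, BL, DE, DG, DJ, DL, DM, EF, EJ, EM, FG, FJ, FL, FM, GJ, GM, JL, LM
  2-simplices (18): ABE, ABG, AEJ, AGM, AJL, ALM, BDG, BDL, BEF, BFL, DEJ, DEM, DGJ, DLM, EFM, FGJ, FGM, FJL

Hence C_0 ≅ Z^9, C_1 ≅ Z^27, C_2 ≅ Z^18.

Boundary ∂_1: C_1 → C_0 maps an edge to its endpoints' difference, ∂[p,q] = q − p.
This gives a 9×27 integer matrix of rank 8; reducing to Smith normal form yields diagonal entries (1,1,1,1,1,1,1,1).

Boundary ∂_2: C_2 → C_1 sends each 2-simplex [p,q,r] to [q,r] − [p,r] + [p,q]. For instance
  ∂EFM = FM − EM + EF,
  ∂BDG = DG − BG + BD.
As a 27×18 matrix over Z this has rank 17, with invariant factors (1,1,1,1,1,1,1,1,1,1,1,1,1,1,1,1,1).

Computing H_k = (kernel of ∂_k) / (image of ∂_{k+1}):

  H_0: rank C_0 − rank ∂_1 = 9 − 8 = 1, and the invariant factors of ∂_1 are all 1, so H_0 = Z.
  H_1: rank ker ∂_1 − rank ∂_2 = (27 − 8) − 17 = 2, and the invariant factors of ∂_2 are all 1, so H_1 = Z^2.
  H_2: rank ker ∂_2 − rank ∂_3 = (18 − 17) − 0 = 1, and there is no ∂_3, so H_2 = Z.

(K is a triangulation of the torus T^2.)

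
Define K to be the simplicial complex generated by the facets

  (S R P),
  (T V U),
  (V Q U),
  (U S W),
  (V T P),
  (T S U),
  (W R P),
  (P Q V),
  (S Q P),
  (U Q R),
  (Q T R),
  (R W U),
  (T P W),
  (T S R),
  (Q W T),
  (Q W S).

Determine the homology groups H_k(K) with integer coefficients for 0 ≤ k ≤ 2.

H_0 ≅ Z,  H_1 ≅ Z^2,  H_2 ≅ Z.

We work with the vertex ordering P < Q < R < S < T < U < V < W. The simplices of K, each written with vertices in increasing order, are:

  0-simplices (8): P, Q, R, S, T, U, V, W
  1-simplices (24): PQ, PR, PS, PT, PV, PW, QR, QS, QT, QU, QV, QW, RS, RT, RU, RW, ST, SU, SW, TU, TV, TW, UV, UW
  2-simplices (16): PQS, PQV, PRS, PRW, PTV, PTW, QRT, QRU, QSW, QTW, QUV, RST, RUW, STU, SUW, TUV

so the chain groups are C_0 ≅ Z^8, C_1 ≅ Z^24, C_2 ≅ Z^16.

∂_1: C_1 → C_0 maps an edge to its endpoints' difference, ∂[p,q] = q − p. For instance
  ∂PQ = Q − P.
This gives a 8×24 integer matrix of rank 7; reducing to Smith normal form yields diagonal entries (1,1,1,1,1,1,1).

The boundary map ∂_2: C_2 → C_1 acts by ∂[p,q,r] = [q,r] − [p,r] + [p,q]. For instance
  ∂TUV = UV − TV + TU,
  ∂PTV = TV − PV + PT.
As a 24×16 matrix over Z this has rank 15, with invariant factors (1,1,1,1,1,1,1,1,1,1,1,1,1,1,1).

Computing H_k = (kernel of ∂_k) / (image of ∂_{k+1}):

  H_0: rank C_0 − rank ∂_1 = 8 − 7 = 1, and the invariant factors of ∂_1 are all 1, so H_0 ≅ Z.
  H_1: rank ker ∂_1 − rank ∂_2 = (24 − 7) − 15 = 2, and the invariant factors of ∂_2 are all 1, so H_1 ≅ Z^2.
  H_2: rank ker ∂_2 − rank ∂_3 = (16 − 15) − 0 = 1, and there is no ∂_3, so H_2 ≅ Z.

(K is a triangulation of the torus T^2.)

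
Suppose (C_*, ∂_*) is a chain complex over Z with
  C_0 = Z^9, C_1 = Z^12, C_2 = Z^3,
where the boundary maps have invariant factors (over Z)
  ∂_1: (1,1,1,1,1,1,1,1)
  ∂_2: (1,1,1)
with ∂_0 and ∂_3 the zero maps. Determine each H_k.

H_0: b_0 = 9 − 0 − 8 = 1; torsion from ∂_1 factors > 1: none. So H_0 = Z.
H_1: b_1 = 12 − 8 − 3 = 1; torsion from ∂_2 factors > 1: none. So H_1 = Z.
H_2: b_2 = 3 − 3 − 0 = 0; torsion from ∂_3 factors > 1: none. So H_2 = 0.

H_0 = Z,  H_1 = Z,  H_2 = 0.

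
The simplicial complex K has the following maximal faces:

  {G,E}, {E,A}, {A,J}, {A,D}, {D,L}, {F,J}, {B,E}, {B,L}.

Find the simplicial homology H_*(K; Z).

H_0 ≅ Z,  H_1 ≅ Z.

Take the total order A < B < D < E < F < G < J < L on the vertex set. Then K (dimension 1) consists of the simplices:

  0-simplices (8): A, B, D, E, F, G, J, L
  1-simplices (8): AD, AE, AJ, BE, BL, DL, EG, FJ

Hence C_0 ≅ Z^8, C_1 ≅ Z^8.

Boundary ∂_1: C_1 → C_0 sends each edge [p,q] (with p < q) to q − p. For instance
  ∂DL = L − D.
The resulting 8×8 matrix has rank 7, and its Smith normal form has invariant factors (1,1,1,1,1,1,1).

Now H_k = ker ∂_k / im ∂_{k+1}, so:

  H_0: rank C_0 − rank ∂_1 = 8 − 7 = 1, and the invariant factors of ∂_1 are all 1, so H_0 = Z.
  H_1: rank ker ∂_1 − rank ∂_2 = (8 − 7) − 0 = 1, and there is no ∂_2, so H_1 = Z.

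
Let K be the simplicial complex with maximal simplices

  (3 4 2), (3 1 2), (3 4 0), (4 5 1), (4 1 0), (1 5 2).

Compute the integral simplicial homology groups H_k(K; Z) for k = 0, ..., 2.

H_0 = Z,  H_1 = Z,  H_2 = 0.

K has 6 vertices, 12 edges, 6 triangles.
rank ∂_0 = 0, rank ∂_1 = 5 ⇒ b_0 = 6 − 0 − 5 = 1; all invariant factors of ∂_1 are 1 so no torsion. So H_0 ≅ Z.
rank ∂_1 = 5, rank ∂_2 = 6 ⇒ b_1 = 12 − 5 − 6 = 1; all invariant factors of ∂_2 are 1 so no torsion. So H_1 ≅ Z.
rank ∂_2 = 6, rank ∂_3 = 0 ⇒ b_2 = 6 − 6 − 0 = 0. So H_2 ≅ 0.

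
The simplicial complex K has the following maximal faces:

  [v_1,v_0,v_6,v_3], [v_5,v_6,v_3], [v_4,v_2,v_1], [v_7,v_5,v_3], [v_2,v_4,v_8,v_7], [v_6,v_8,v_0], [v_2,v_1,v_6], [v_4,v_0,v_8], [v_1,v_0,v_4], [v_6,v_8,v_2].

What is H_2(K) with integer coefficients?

H_2 ≅ Z.

Order the vertices as v_0 < v_1 < v_2 < v_3 < v_4 < v_5 < v_6 < v_7 < v_8. Listing each simplex with vertices in this order, K has dimension 3 with simplices:

  0-simplices (9): [v_0], [v_1], [v_2], [v_3], [v_4], [v_5], [v_6], [v_7], [v_8]
  1-simplices (22): (22 of them)
  2-simplices (16): (16 of them)
  3-simplices (2): [v_0,v_1,v_3,v_6], [v_2,v_4,v_7,v_8]

Hence C_0 ≅ Z^9, C_1 ≅ Z^22, C_2 ≅ Z^16, C_3 ≅ Z^2.

∂_1: C_1 → C_0 maps an edge to its endpoints' difference, ∂[p,q] = q − p.
This gives a 9×22 integer matrix of rank 8; reducing to Smith normal form yields diagonal entries (1,1,1,1,1,1,1,1).

∂_2: C_2 → C_1 maps a triangle to the signed sum of its edges. For instance
  ∂[v_2,v_6,v_8] = [v_6,v_8] − [v_2,v_8] + [v_2,v_6],
  ∂[v_0,v_1,v_6] = [v_1,v_6] − [v_0,v_6] + [v_0,v_1].
The 22×16 boundary matrix has rank 13 and Smith normal form diag(1,1,1,1,1,1,1,1,1,1,1,1,1).

The boundary map ∂_3: C_3 → C_2 sends each 3-simplex σ to the alternating sum Σ_i (−1)^i (σ with its i-th vertex removed). For instance
  ∂[v_0,v_1,v_3,v_6] = [v_1,v_3,v_6] − [v_0,v_3,v_6] + [v_0,v_1,v_6] − [v_0,v_1,v_3],
  ∂[v_2,v_4,v_7,v_8] = [v_4,v_7,v_8] − [v_2,v_7,v_8] + [v_2,v_4,v_8] − [v_2,v_4,v_7].
This gives a 16×2 integer matrix of rank 2; reducing to Smith normal form yields diagonal entries (1,1).

Computing H_k = (kernel of ∂_k) / (image of ∂_{k+1}):

  H_2: rank ker ∂_2 − rank ∂_3 = (16 − 13) − 2 = 1, and the invariant factors of ∂_3 are all 1, so H_2 ≅ Z.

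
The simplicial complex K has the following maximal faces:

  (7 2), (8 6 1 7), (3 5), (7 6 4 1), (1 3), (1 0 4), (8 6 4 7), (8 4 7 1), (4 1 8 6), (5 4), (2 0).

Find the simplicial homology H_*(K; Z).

Fix the vertex order 0 < 1 < 2 < 3 < 4 < 5 < 6 < 7 < 8 and write every simplex with vertices in increasing order. Then dim K = 3 and the simplices of K are:

  0-simplices (9): [0], [1], [2], [3], [4], [5], [6], [7], [8]
  1-simplices (17): [0,1], [0,2], [0,4], [1,3], [1,4], [1,6], [1,7], [1,8], [2,7], [3,5], [4,5], [4,6], [4,7], [4,8], [6,7], [6,8], [7,8]
  2-simplices (11): [0,1,4], [1,4,6], [1,4,7], [1,4,8], [1,6,7], [1,6,8], [1,7,8], [4,6,7], [4,6,8], [4,7,8], [6,7,8]
  3-simplices (5): [1,4,6,7], [1,4,6,8], [1,4,7,8], [1,6,7,8], [4,6,7,8]

so the chain groups are C_0 ≅ Z^9, C_1 ≅ Z^17, C_2 ≅ Z^11, C_3 ≅ Z^5.

∂_1: C_1 → C_0 is given by ∂[p,q] = [q] − [p]. For instance
  ∂[1,3] = [3] − [1].
The 9×17 boundary matrix has rank 8 and Smith normal form diag(1,1,1,1,1,1,1,1).

Boundary ∂_2: C_2 → C_1 acts by ∂[p,q,r] = [q,r] − [p,r] + [p,q]. For instance
  ∂[6,7,8] = [7,8] − [6,8] + [6,7],
  ∂[4,7,8] = [7,8] − [4,8] + [4,7].
The resulting 17×11 matrix has rank 7, and its Smith normal form has invariant factors (1,1,1,1,1,1,1).

The boundary map ∂_3: C_3 → C_2 sends each 3-simplex σ to the alternating sum Σ_i (−1)^i (σ with its i-th vertex removed). For instance
  ∂[1,6,7,8] = [6,7,8] − [1,7,8] + [1,6,8] − [1,6,7],
  ∂[1,4,6,7] = [4,6,7] − [1,6,7] + [1,4,7] − [1,4,6].
The resulting 11×5 matrix has rank 4, and its Smith normal form has invariant factors (1,1,1,1).

Computing H_k = (kernel of ∂_k) / (image of ∂_{k+1}):

  H_0: rank C_0 − rank ∂_1 = 9 − 8 = 1, and the invariant factors of ∂_1 are all 1, so H_0 ≅ Z.
  H_1: rank ker ∂_1 − rank ∂_2 = (17 − 8) − 7 = 2, and the invariant factors of ∂_2 are all 1, so H_1 ≅ Z^2.
  H_2: rank ker ∂_2 − rank ∂_3 = (11 − 7) − 4 = 0, and the invariant factors of ∂_3 are all 1, so H_2 ≅ 0.
  H_3: rank ker ∂_3 − rank ∂_4 = (5 − 4) − 0 = 1, and there is no ∂_4, so H_3 ≅ Z.

H_0 = Z,  H_1 = Z^2,  H_2 = 0,  H_3 = Z.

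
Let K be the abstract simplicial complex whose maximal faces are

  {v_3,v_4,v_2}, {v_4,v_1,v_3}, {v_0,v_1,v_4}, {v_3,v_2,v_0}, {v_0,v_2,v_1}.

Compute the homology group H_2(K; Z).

H_2 ≅ 0.

Take the total order v_0 < v_1 < v_2 < v_3 < v_4 on the vertex set. Then K (dimension 2) consists of the simplices:

  0-simplices (5): [v_0], [v_1], [v_2], [v_3], [v_4]
  1-simplices (10): [v_0,v_1], [v_0,v_2], [v_0,v_3], [v_0,v_4], [v_1,v_2], [v_1,v_3], [v_1,v_4], [v_2,v_3], [v_2,v_4], [v_3,v_4]
  2-simplices (5): [v_0,v_1,v_2], [v_0,v_1,v_4], [v_0,v_2,v_3], [v_1,v_3,v_4], [v_2,v_3,v_4]

giving chain groups C_0 ≅ Z^5, C_1 ≅ Z^10, C_2 ≅ Z^5.

The boundary map ∂_1: C_1 → C_0 is given by ∂[p,q] = [q] − [p]. For instance
  ∂[v_0,v_3] = [v_3] − [v_0].
The resulting 5×10 matrix has rank 4, and its Smith normal form has invariant factors (1,1,1,1).

∂_2: C_2 → C_1 acts by ∂[p,q,r] = [q,r] − [p,r] + [p,q]. For instance
  ∂[v_0,v_2,v_3] = [v_2,v_3] − [v_0,v_3] + [v_0,v_2],
  ∂[v_1,v_3,v_4] = [v_3,v_4] − [v_1,v_4] + [v_1,v_3].
The 10×5 boundary matrix has rank 5 and Smith normal form diag(1,1,1,1,1).

From H_k ≅ ker(∂_k) / im(∂_{k+1}) we obtain:

  H_2: rank ker ∂_2 − rank ∂_3 = (5 − 5) − 0 = 0, and there is no ∂_3, so H_2 ≅ 0.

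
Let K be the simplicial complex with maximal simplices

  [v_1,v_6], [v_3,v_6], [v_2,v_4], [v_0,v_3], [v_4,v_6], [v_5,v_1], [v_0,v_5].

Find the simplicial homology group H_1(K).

H_1 = Z.

We work with the vertex ordering v_0 < v_1 < v_2 < v_3 < v_4 < v_5 < v_6. The simplices of K, each written with vertices in increasing order, are:

  0-simplices (7): [v_0], [v_1], [v_2], [v_3], [v_4], [v_5], [v_6]
  1-simplices (7): [v_0,v_3], [v_0,v_5], [v_1,v_5], [v_1,v_6], [v_2,v_4], [v_3,v_6], [v_4,v_6]

Hence C_0 ≅ Z^7, C_1 ≅ Z^7.

The boundary map ∂_1: C_1 → C_0 is given by ∂[p,q] = [q] − [p]. For instance
  ∂[v_0,v_3] = [v_3] − [v_0].
This gives a 7×7 integer matrix of rank 6; reducing to Smith normal form yields diagonal entries (1,1,1,1,1,1).

Computing H_k = (kernel of ∂_k) / (image of ∂_{k+1}):

  H_1: rank ker ∂_1 − rank ∂_2 = (7 − 6) − 0 = 1, and there is no ∂_2, so H_1 = Z.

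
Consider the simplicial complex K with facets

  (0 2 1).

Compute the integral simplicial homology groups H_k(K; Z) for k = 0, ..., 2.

H_0 = Z,  H_1 = 0,  H_2 = 0.

We work with the vertex ordering 0 < 1 < 2. The simplices of K, each written with vertices in increasing order, are:

  0-simplices (3): [0], [1], [2]
  1-simplices (3): [0,1], [0,2], [1,2]
  2-simplices (1): [0,1,2]

giving chain groups C_0 ≅ Z^3, C_1 ≅ Z^3, C_2 ≅ Z^1.

∂_1: C_1 → C_0 maps an edge to its endpoints' difference, ∂[p,q] = q − p. For instance
  ∂[0,2] = [2] − [0].
The resulting 3×3 matrix has rank 2, and its Smith normal form has invariant factors (1,1).

∂_2: C_2 → C_1 acts by ∂[p,q,r] = [q,r] − [p,r] + [p,q]. For instance
  ∂[0,1,2] = [1,2] − [0,2] + [0,1].
The resulting 3×1 matrix has rank 1, and its Smith normal form has invariant factors (1).

Now H_k = ker ∂_k / im ∂_{k+1}, so:

  H_0: rank C_0 − rank ∂_1 = 3 − 2 = 1, and the invariant factors of ∂_1 are all 1, so H_0 ≅ Z.
  H_1: rank ker ∂_1 − rank ∂_2 = (3 − 2) − 1 = 0, and the invariant factors of ∂_2 are all 1, so H_1 ≅ 0.
  H_2: rank ker ∂_2 − rank ∂_3 = (1 − 1) − 0 = 0, and there is no ∂_3, so H_2 ≅ 0.

(K is a triangulation of the 2-simplex.)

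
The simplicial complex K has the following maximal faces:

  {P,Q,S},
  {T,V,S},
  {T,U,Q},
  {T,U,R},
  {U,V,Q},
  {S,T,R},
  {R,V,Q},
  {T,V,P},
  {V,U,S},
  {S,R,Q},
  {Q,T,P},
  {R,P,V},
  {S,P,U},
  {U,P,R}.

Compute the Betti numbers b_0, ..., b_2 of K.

b_0 = 1, b_1 = 2, b_2 = 1.

Fix the vertex order P < Q < R < S < T < U < V and write every simplex with vertices in increasing order. Then dim K = 2 and the simplices of K are:

  0-simplices (7): P, Q, R, S, T, U, V
  1-simplices (21): PQ, PR, PS, PT, PU, PV, QR, QS, QT, QU, QV, RS, RT, RU, RV, ST, SU, SV, TU, TV, UV
  2-simplices (14): PQS, PQT, PRU, PRV, PSU, PTV, QRS, QRV, QTU, QUV, RST, RTU, STV, SUV

giving chain groups C_0 ≅ Z^7, C_1 ≅ Z^21, C_2 ≅ Z^14.

Boundary ∂_1: C_1 → C_0 is given by ∂[p,q] = [q] − [p].
The 7×21 boundary matrix has rank 6 and Smith normal form diag(1,1,1,1,1,1).

Boundary ∂_2: C_2 → C_1 acts by ∂[p,q,r] = [q,r] − [p,r] + [p,q]. For instance
  ∂PRV = RV − PV + PR,
  ∂PQT = QT − PT + PQ.
The 21×14 boundary matrix has rank 13 and Smith normal form diag(1,1,1,1,1,1,1,1,1,1,1,1,1).

Now H_k = ker ∂_k / im ∂_{k+1}, so:

  H_0: rank C_0 − rank ∂_1 = 7 − 6 = 1, and the invariant factors of ∂_1 are all 1, so H_0 ≅ Z.
  H_1: rank ker ∂_1 − rank ∂_2 = (21 − 6) − 13 = 2, and the invariant factors of ∂_2 are all 1, so H_1 ≅ Z^2.
  H_2: rank ker ∂_2 − rank ∂_3 = (14 − 13) − 0 = 1, and there is no ∂_3, so H_2 ≅ Z.

Hence the Betti numbers are b_0 = 1, b_1 = 2, b_2 = 1.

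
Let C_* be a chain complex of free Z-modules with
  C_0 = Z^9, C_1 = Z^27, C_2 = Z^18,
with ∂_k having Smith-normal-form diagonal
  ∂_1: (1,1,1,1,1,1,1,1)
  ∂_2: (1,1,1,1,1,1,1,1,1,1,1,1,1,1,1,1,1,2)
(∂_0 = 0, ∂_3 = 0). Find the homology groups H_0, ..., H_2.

H_0 ≅ Z,  H_1 ≅ Z ⊕ Z/2,  H_2 = 0.

H_0: b_0 = 9 − 0 − 8 = 1; torsion from ∂_1 factors > 1: none. So H_0 ≅ Z.
H_1: b_1 = 27 − 8 − 18 = 1; torsion from ∂_2 factors > 1: [2]. So H_1 ≅ Z ⊕ Z/2.
H_2: b_2 = 18 − 18 − 0 = 0; torsion from ∂_3 factors > 1: none. So H_2 ≅ 0.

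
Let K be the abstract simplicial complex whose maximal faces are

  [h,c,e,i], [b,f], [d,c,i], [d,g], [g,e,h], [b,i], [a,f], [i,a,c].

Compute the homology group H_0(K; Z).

H_0 = Z.

Take the total order a < b < c < d < e < f < g < h < i on the vertex set. Then K (dimension 3) consists of the simplices:

  0-simplices (9): a, b, c, d, e, f, g, h, i
  1-simplices (16): ac, af, ai, bf, bi, cd, ce, ch, ci, dg, di, eg, eh, ei, gh, hi
  2-simplices (7): aci, cdi, ceh, cei, chi, egh, ehi
  3-simplices (1): cehi

so the chain groups are C_0 ≅ Z^9, C_1 ≅ Z^16, C_2 ≅ Z^7, C_3 ≅ Z^1.

∂_1: C_1 → C_0 sends each edge [p,q] (with p < q) to q − p. For instance
  ∂ci = i − c.
The resulting 9×16 matrix has rank 8, and its Smith normal form has invariant factors (1,1,1,1,1,1,1,1).

The boundary map ∂_2: C_2 → C_1 acts by ∂[p,q,r] = [q,r] − [p,r] + [p,q]. For instance
  ∂cei = ei − ci + ce,
  ∂ehi = hi − ei + eh.
The 16×7 boundary matrix has rank 6 and Smith normal form diag(1,1,1,1,1,1).

Boundary ∂_3: C_3 → C_2 sends each 3-simplex σ to the alternating sum Σ_i (−1)^i (σ with its i-th vertex removed). For instance
  ∂cehi = ehi − chi + cei − ceh.
As a 7×1 matrix over Z this has rank 1, with invariant factors (1).

Computing H_k = (kernel of ∂_k) / (image of ∂_{k+1}):

  H_0: rank C_0 − rank ∂_1 = 9 − 8 = 1, and the invariant factors of ∂_1 are all 1, so H_0 ≅ Z.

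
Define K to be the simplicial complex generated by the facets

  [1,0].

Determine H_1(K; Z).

Take the total order 0 < 1 on the vertex set. Then K (dimension 1) consists of the simplices:

  0-simplices (2): [0], [1]
  1-simplices (1): [0,1]

Hence C_0 ≅ Z^2, C_1 ≅ Z^1.

Boundary ∂_1: C_1 → C_0 is given by ∂[p,q] = [q] − [p]. For instance
  ∂[0,1] = [1] − [0].
As a 2×1 matrix over Z this has rank 1, with invariant factors (1).

Computing H_k = (kernel of ∂_k) / (image of ∂_{k+1}):

  H_1: rank ker ∂_1 − rank ∂_2 = (1 − 1) − 0 = 0, and there is no ∂_2, so H_1 ≅ 0.

H_1 = 0.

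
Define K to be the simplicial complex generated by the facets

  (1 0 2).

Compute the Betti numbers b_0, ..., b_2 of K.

We work with the vertex ordering 0 < 1 < 2. The simplices of K, each written with vertices in increasing order, are:

  0-simplices (3): [0], [1], [2]
  1-simplices (3): [0,1], [0,2], [1,2]
  2-simplices (1): [0,1,2]

Hence C_0 ≅ Z^3, C_1 ≅ Z^3, C_2 ≅ Z^1.

Boundary ∂_1: C_1 → C_0 is given by ∂[p,q] = [q] − [p].
This gives a 3×3 integer matrix of rank 2; reducing to Smith normal form yields diagonal entries (1,1).

∂_2: C_2 → C_1 maps a triangle to the signed sum of its edges. For instance
  ∂[0,1,2] = [1,2] − [0,2] + [0,1].
The resulting 3×1 matrix has rank 1, and its Smith normal form has invariant factors (1).

Computing H_k = (kernel of ∂_k) / (image of ∂_{k+1}):

  H_0: rank C_0 − rank ∂_1 = 3 − 2 = 1, and the invariant factors of ∂_1 are all 1, so H_0 = Z.
  H_1: rank ker ∂_1 − rank ∂_2 = (3 − 2) − 1 = 0, and the invariant factors of ∂_2 are all 1, so H_1 = 0.
  H_2: rank ker ∂_2 − rank ∂_3 = (1 − 1) − 0 = 0, and there is no ∂_3, so H_2 = 0.

Hence the Betti numbers are b_0 = 1, b_1 = 0, b_2 = 0.

b_0 = 1, b_1 = 0, b_2 = 0.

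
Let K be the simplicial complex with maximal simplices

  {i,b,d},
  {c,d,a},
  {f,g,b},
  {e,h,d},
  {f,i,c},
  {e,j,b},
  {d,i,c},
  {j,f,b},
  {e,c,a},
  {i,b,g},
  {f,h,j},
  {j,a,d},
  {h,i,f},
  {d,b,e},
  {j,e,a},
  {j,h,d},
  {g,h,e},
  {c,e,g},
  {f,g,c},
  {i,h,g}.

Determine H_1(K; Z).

Fix the vertex order a < b < c < d < e < f < g < h < i < j and write every simplex with vertices in increasing order. Then dim K = 2 and the simplices of K are:

  0-simplices (10): a, b, c, d, e, f, g, h, i, j
  1-simplices (30): ac, ad, ae, aj, bd, be, bf, bg, bi, bj, cd, ce, cf, cg, ci, de, dh, di, dj, eg, eh, ej, fg, fh, fi, fj, gh, gi, hi, hj
  2-simplices (20): acd, ace, adj, aej, bde, bdi, bej, bfg, bfj, bgi, cdi, ceg, cfg, cfi, deh, dhj, egh, fhi, fhj, ghi

Hence C_0 ≅ Z^10, C_1 ≅ Z^30, C_2 ≅ Z^20.

∂_1: C_1 → C_0 sends each edge [p,q] (with p < q) to q − p. For instance
  ∂gi = i − g.
The resulting 10×30 matrix has rank 9, and its Smith normal form has invariant factors (1,1,1,1,1,1,1,1,1).

Boundary ∂_2: C_2 → C_1 acts by ∂[p,q,r] = [q,r] − [p,r] + [p,q]. For instance
  ∂bde = de − be + bd,
  ∂egh = gh − eh + eg.
The resulting 30×20 matrix has rank 20, and its Smith normal form has invariant factors (1,1,1,1,1,1,1,1,1,1,1,1,1,1,1,1,1,1,1,2).

Reading off H_k = ker ∂_k / im ∂_{k+1}:

  H_1: rank ker ∂_1 − rank ∂_2 = (30 − 9) − 20 = 1, and ∂_2 has invariant factor 2 > 1, so H_1 ≅ Z ⊕ Z/2Z.

H_1 = Z ⊕ Z/2Z.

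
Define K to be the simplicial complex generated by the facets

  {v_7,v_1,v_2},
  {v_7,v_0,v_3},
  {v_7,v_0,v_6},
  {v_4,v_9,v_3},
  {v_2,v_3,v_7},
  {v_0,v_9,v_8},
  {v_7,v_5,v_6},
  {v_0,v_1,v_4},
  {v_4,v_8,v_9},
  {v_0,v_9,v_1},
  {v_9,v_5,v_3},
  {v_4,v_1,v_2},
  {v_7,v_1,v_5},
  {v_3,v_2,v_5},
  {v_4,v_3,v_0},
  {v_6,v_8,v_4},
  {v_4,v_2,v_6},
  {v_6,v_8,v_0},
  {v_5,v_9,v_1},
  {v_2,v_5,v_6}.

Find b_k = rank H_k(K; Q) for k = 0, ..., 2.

Order the vertices as v_0 < v_1 < v_2 < v_3 < v_4 < v_5 < v_6 < v_7 < v_8 < v_9. Listing each simplex with vertices in this order, K has dimension 2 with simplices:

  0-simplices (10): [v_0], [v_1], [v_2], [v_3], [v_4], [v_5], [v_6], [v_7], [v_8], [v_9]
  1-simplices (30): (30 of them)
  2-simplices (20): (20 of them)

giving chain groups C_0 ≅ Z^10, C_1 ≅ Z^30, C_2 ≅ Z^20.

∂_1: C_1 → C_0 sends each edge [p,q] (with p < q) to q − p.
The resulting 10×30 matrix has rank 9, and its Smith normal form has invariant factors (1,1,1,1,1,1,1,1,1).

The boundary map ∂_2: C_2 → C_1 maps a triangle to the signed sum of its edges. For instance
  ∂[v_2,v_4,v_6] = [v_4,v_6] − [v_2,v_6] + [v_2,v_4],
  ∂[v_1,v_2,v_7] = [v_2,v_7] − [v_1,v_7] + [v_1,v_2].
The resulting 30×20 matrix has rank 20, and its Smith normal form has invariant factors (1,1,1,1,1,1,1,1,1,1,1,1,1,1,1,1,1,1,1,2).

Reading off H_k = ker ∂_k / im ∂_{k+1}:

  H_0: rank C_0 − rank ∂_1 = 10 − 9 = 1, and the invariant factors of ∂_1 are all 1, so H_0 = Z.
  H_1: rank ker ∂_1 − rank ∂_2 = (30 − 9) − 20 = 1, and ∂_2 has invariant factor 2 > 1, so H_1 = Z ⊕ Z_2.
  H_2: rank ker ∂_2 − rank ∂_3 = (20 − 20) − 0 = 0, and there is no ∂_3, so H_2 = 0.

As a check, the Euler characteristic is 10 − 30 + 20 = 0, which agrees with 1 − 1 + 0 = 0.

Hence the Betti numbers are b_0 = 1, b_1 = 1, b_2 = 0.

b_0 = 1, b_1 = 1, b_2 = 0.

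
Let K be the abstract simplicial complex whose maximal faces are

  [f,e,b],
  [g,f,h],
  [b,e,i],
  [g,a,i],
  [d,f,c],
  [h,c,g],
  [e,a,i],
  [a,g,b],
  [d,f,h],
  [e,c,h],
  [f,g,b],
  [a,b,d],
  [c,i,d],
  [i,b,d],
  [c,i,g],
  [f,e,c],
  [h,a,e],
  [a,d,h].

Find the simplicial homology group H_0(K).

K has 9 vertices, 27 edges, 18 triangles.
rank ∂_0 = 0, rank ∂_1 = 8 ⇒ b_0 = 9 − 0 − 8 = 1; all invariant factors of ∂_1 are 1 so no torsion. So H_0 ≅ Z.

H_0 = Z.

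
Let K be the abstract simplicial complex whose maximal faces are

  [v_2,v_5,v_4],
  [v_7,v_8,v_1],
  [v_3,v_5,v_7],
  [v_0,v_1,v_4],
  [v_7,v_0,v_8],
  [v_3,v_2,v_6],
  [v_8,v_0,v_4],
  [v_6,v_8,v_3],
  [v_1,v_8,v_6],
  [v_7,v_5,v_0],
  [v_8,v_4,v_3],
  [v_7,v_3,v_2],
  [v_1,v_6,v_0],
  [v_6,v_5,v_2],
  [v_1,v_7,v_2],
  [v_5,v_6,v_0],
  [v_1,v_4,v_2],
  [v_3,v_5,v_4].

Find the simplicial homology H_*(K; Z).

Order the vertices as v_0 < v_1 < v_2 < v_3 < v_4 < v_5 < v_6 < v_7 < v_8. Listing each simplex with vertices in this order, K has dimension 2 with simplices:

  0-simplices (9): [v_0], [v_1], [v_2], [v_3], [v_4], [v_5], [v_6], [v_7], [v_8]
  1-simplices (27): (27 of them)
  2-simplices (18): (18 of them)

Hence C_0 ≅ Z^9, C_1 ≅ Z^27, C_2 ≅ Z^18.

Boundary ∂_1: C_1 → C_0 is given by ∂[p,q] = [q] − [p]. For instance
  ∂[v_0,v_5] = [v_5] − [v_0].
The resulting 9×27 matrix has rank 8, and its Smith normal form has invariant factors (1,1,1,1,1,1,1,1).

Boundary ∂_2: C_2 → C_1 acts by ∂[p,q,r] = [q,r] − [p,r] + [p,q]. For instance
  ∂[v_3,v_6,v_8] = [v_6,v_8] − [v_3,v_8] + [v_3,v_6],
  ∂[v_0,v_5,v_6] = [v_5,v_6] − [v_0,v_6] + [v_0,v_5].
The 27×18 boundary matrix has rank 18 and Smith normal form diag(1,1,1,1,1,1,1,1,1,1,1,1,1,1,1,1,1,2).

Computing H_k = (kernel of ∂_k) / (image of ∂_{k+1}):

  H_0: rank C_0 − rank ∂_1 = 9 − 8 = 1, and the invariant factors of ∂_1 are all 1, so H_0 ≅ Z.
  H_1: rank ker ∂_1 − rank ∂_2 = (27 − 8) − 18 = 1, and ∂_2 has invariant factor 2 > 1, so H_1 ≅ Z ⊕ Z/2.
  H_2: rank ker ∂_2 − rank ∂_3 = (18 − 18) − 0 = 0, and there is no ∂_3, so H_2 ≅ 0.

As a check, the Euler characteristic is 9 − 27 + 18 = 0, which agrees with 1 − 1 + 0 = 0.
(K is a triangulation of the Klein bottle.)

H_0 ≅ Z,  H_1 ≅ Z ⊕ Z/2,  H_2 = 0.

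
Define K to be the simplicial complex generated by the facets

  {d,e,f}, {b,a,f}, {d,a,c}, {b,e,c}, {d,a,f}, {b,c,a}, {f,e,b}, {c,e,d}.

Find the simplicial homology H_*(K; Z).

K has 6 vertices, 12 edges, 8 triangles.
rank ∂_0 = 0, rank ∂_1 = 5 ⇒ b_0 = 6 − 0 − 5 = 1; all invariant factors of ∂_1 are 1 so no torsion. So H_0 = Z.
rank ∂_1 = 5, rank ∂_2 = 7 ⇒ b_1 = 12 − 5 − 7 = 0; all invariant factors of ∂_2 are 1 so no torsion. So H_1 = 0.
rank ∂_2 = 7, rank ∂_3 = 0 ⇒ b_2 = 8 − 7 − 0 = 1. So H_2 = Z.

H_0 = Z,  H_1 = 0,  H_2 = Z.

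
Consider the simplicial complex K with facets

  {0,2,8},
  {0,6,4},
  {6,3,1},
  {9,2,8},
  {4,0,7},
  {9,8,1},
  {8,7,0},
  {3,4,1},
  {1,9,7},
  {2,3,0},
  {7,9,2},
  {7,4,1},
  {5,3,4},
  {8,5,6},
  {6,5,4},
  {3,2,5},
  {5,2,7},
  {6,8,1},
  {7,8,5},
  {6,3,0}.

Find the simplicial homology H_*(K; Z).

Fix the vertex order 0 < 1 < 2 < 3 < 4 < 5 < 6 < 7 < 8 < 9 and write every simplex with vertices in increasing order. Then dim K = 2 and the simplices of K are:

  0-simplices (10): [0], [1], [2], [3], [4], [5], [6], [7], [8], [9]
  1-simplices (30): (30 of them)
  2-simplices (20): (20 of them)

so the chain groups are C_0 ≅ Z^10, C_1 ≅ Z^30, C_2 ≅ Z^20.

∂_1: C_1 → C_0 is given by ∂[p,q] = [q] − [p].
The resulting 10×30 matrix has rank 9, and its Smith normal form has invariant factors (1,1,1,1,1,1,1,1,1).

The boundary map ∂_2: C_2 → C_1 sends each 2-simplex [p,q,r] to [q,r] − [p,r] + [p,q]. For instance
  ∂[1,8,9] = [8,9] − [1,9] + [1,8],
  ∂[1,3,4] = [3,4] − [1,4] + [1,3].
The resulting 30×20 matrix has rank 20, and its Smith normal form has invariant factors (1,1,1,1,1,1,1,1,1,1,1,1,1,1,1,1,1,1,1,2).

Computing H_k = (kernel of ∂_k) / (image of ∂_{k+1}):

  H_0: rank C_0 − rank ∂_1 = 10 − 9 = 1, and the invariant factors of ∂_1 are all 1, so H_0 ≅ Z.
  H_1: rank ker ∂_1 − rank ∂_2 = (30 − 9) − 20 = 1, and ∂_2 has invariant factor 2 > 1, so H_1 ≅ Z ⊕ Z/2.
  H_2: rank ker ∂_2 − rank ∂_3 = (20 − 20) − 0 = 0, and there is no ∂_3, so H_2 ≅ 0.

H_0 = Z,  H_1 = Z ⊕ Z/2,  H_2 = 0.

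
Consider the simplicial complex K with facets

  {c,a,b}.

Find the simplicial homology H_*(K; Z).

H_0 = Z,  H_1 = 0,  H_2 = 0.

Order the vertices as a < b < c. Listing each simplex with vertices in this order, K has dimension 2 with simplices:

  0-simplices (3): a, b, c
  1-simplices (3): ab, ac, bc
  2-simplices (1): abc

so the chain groups are C_0 ≅ Z^3, C_1 ≅ Z^3, C_2 ≅ Z^1.

Boundary ∂_1: C_1 → C_0 maps an edge to its endpoints' difference, ∂[p,q] = q − p.
The resulting 3×3 matrix has rank 2, and its Smith normal form has invariant factors (1,1).

∂_2: C_2 → C_1 acts by ∂[p,q,r] = [q,r] − [p,r] + [p,q]. For instance
  ∂abc = bc − ac + ab.
This gives a 3×1 integer matrix of rank 1; reducing to Smith normal form yields diagonal entries (1).

From H_k ≅ ker(∂_k) / im(∂_{k+1}) we obtain:

  H_0: rank C_0 − rank ∂_1 = 3 − 2 = 1, and the invariant factors of ∂_1 are all 1, so H_0 ≅ Z.
  H_1: rank ker ∂_1 − rank ∂_2 = (3 − 2) − 1 = 0, and the invariant factors of ∂_2 are all 1, so H_1 ≅ 0.
  H_2: rank ker ∂_2 − rank ∂_3 = (1 − 1) − 0 = 0, and there is no ∂_3, so H_2 ≅ 0.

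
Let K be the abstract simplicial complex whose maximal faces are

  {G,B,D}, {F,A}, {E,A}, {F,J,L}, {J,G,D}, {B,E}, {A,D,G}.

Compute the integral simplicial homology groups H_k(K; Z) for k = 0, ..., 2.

H_0 = Z,  H_1 = Z^2,  H_2 = 0.

K has 8 vertices, 13 edges, 4 triangles.
rank ∂_0 = 0, rank ∂_1 = 7 ⇒ b_0 = 8 − 0 − 7 = 1; all invariant factors of ∂_1 are 1 so no torsion. So H_0 = Z.
rank ∂_1 = 7, rank ∂_2 = 4 ⇒ b_1 = 13 − 7 − 4 = 2; all invariant factors of ∂_2 are 1 so no torsion. So H_1 = Z^2.
rank ∂_2 = 4, rank ∂_3 = 0 ⇒ b_2 = 4 − 4 − 0 = 0. So H_2 = 0.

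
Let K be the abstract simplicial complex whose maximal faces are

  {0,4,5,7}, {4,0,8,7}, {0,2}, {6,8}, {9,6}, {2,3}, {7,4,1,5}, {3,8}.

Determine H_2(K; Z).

Fix the vertex order 0 < 1 < 2 < 3 < 4 < 5 < 6 < 7 < 8 < 9 and write every simplex with vertices in increasing order. Then dim K = 3 and the simplices of K are:

  0-simplices (10): [0], [1], [2], [3], [4], [5], [6], [7], [8], [9]
  1-simplices (17): [0,2], [0,4], [0,5], [0,7], [0,8], [1,4], [1,5], [1,7], [2,3], [3,8], [4,5], [4,7], [4,8], [5,7], [6,8], [6,9], [7,8]
  2-simplices (10): [0,4,5], [0,4,7], [0,4,8], [0,5,7], [0,7,8], [1,4,5], [1,4,7], [1,5,7], [4,5,7], [4,7,8]
  3-simplices (3): [0,4,5,7], [0,4,7,8], [1,4,5,7]

Hence C_0 ≅ Z^10, C_1 ≅ Z^17, C_2 ≅ Z^10, C_3 ≅ Z^3.

Boundary ∂_1: C_1 → C_0 sends each edge [p,q] (with p < q) to q − p. For instance
  ∂[0,4] = [4] − [0].
This gives a 10×17 integer matrix of rank 9; reducing to Smith normal form yields diagonal entries (1,1,1,1,1,1,1,1,1).

The boundary map ∂_2: C_2 → C_1 sends each 2-simplex [p,q,r] to [q,r] − [p,r] + [p,q]. For instance
  ∂[1,4,7] = [4,7] − [1,7] + [1,4],
  ∂[0,4,5] = [4,5] − [0,5] + [0,4].
The resulting 17×10 matrix has rank 7, and its Smith normal form has invariant factors (1,1,1,1,1,1,1).

The boundary map ∂_3: C_3 → C_2 sends each 3-simplex σ to the alternating sum Σ_i (−1)^i (σ with its i-th vertex removed). For instance
  ∂[0,4,5,7] = [4,5,7] − [0,5,7] + [0,4,7] − [0,4,5],
  ∂[1,4,5,7] = [4,5,7] − [1,5,7] + [1,4,7] − [1,4,5].
The resulting 10×3 matrix has rank 3, and its Smith normal form has invariant factors (1,1,1).

From H_k ≅ ker(∂_k) / im(∂_{k+1}) we obtain:

  H_2: rank ker ∂_2 − rank ∂_3 = (10 − 7) − 3 = 0, and the invariant factors of ∂_3 are all 1, so H_2 ≅ 0.

H_2 = 0.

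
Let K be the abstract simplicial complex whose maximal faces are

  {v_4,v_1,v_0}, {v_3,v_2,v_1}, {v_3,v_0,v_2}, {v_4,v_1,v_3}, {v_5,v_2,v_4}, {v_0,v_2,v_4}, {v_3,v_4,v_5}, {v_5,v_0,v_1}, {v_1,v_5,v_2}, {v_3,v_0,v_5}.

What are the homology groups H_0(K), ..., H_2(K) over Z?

H_0 = Z,  H_1 = Z/2Z,  H_2 = 0.

K has 6 vertices, 15 edges, 10 triangles.
rank ∂_0 = 0, rank ∂_1 = 5 ⇒ b_0 = 6 − 0 − 5 = 1; all invariant factors of ∂_1 are 1 so no torsion. So H_0 = Z.
rank ∂_1 = 5, rank ∂_2 = 10 ⇒ b_1 = 15 − 5 − 10 = 0; ∂_2 has invariant factor(s) [2] giving torsion. So H_1 = Z/2Z.
rank ∂_2 = 10, rank ∂_3 = 0 ⇒ b_2 = 10 − 10 − 0 = 0. So H_2 = 0.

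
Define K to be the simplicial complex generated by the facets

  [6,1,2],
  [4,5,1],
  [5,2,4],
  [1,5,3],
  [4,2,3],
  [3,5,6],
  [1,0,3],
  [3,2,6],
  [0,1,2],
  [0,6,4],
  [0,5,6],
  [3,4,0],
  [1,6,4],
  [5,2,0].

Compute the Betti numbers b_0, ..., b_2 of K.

Fix the vertex order 0 < 1 < 2 < 3 < 4 < 5 < 6 and write every simplex with vertices in increasing order. Then dim K = 2 and the simplices of K are:

  0-simplices (7): [0], [1], [2], [3], [4], [5], [6]
  1-simplices (21): [0,1], [0,2], [0,3], [0,4], [0,5], [0,6], [1,2], [1,3], [1,4], [1,5], [1,6], [2,3], [2,4], [2,5], [2,6], [3,4], [3,5], [3,6], [4,5], [4,6], [5,6]
  2-simplices (14): [0,1,2], [0,1,3], [0,2,5], [0,3,4], [0,4,6], [0,5,6], [1,2,6], [1,3,5], [1,4,5], [1,4,6], [2,3,4], [2,3,6], [2,4,5], [3,5,6]

Hence C_0 ≅ Z^7, C_1 ≅ Z^21, C_2 ≅ Z^14.

Boundary ∂_1: C_1 → C_0 sends each edge [p,q] (with p < q) to q − p.
As a 7×21 matrix over Z this has rank 6, with invariant factors (1,1,1,1,1,1).

∂_2: C_2 → C_1 sends each 2-simplex [p,q,r] to [q,r] − [p,r] + [p,q]. For instance
  ∂[0,2,5] = [2,5] − [0,5] + [0,2],
  ∂[0,4,6] = [4,6] − [0,6] + [0,4].
As a 21×14 matrix over Z this has rank 13, with invariant factors (1,1,1,1,1,1,1,1,1,1,1,1,1).

Reading off H_k = ker ∂_k / im ∂_{k+1}:

  H_0: rank C_0 − rank ∂_1 = 7 − 6 = 1, and the invariant factors of ∂_1 are all 1, so H_0 = Z.
  H_1: rank ker ∂_1 − rank ∂_2 = (21 − 6) − 13 = 2, and the invariant factors of ∂_2 are all 1, so H_1 = Z^2.
  H_2: rank ker ∂_2 − rank ∂_3 = (14 − 13) − 0 = 1, and there is no ∂_3, so H_2 = Z.

Hence the Betti numbers are b_0 = 1, b_1 = 2, b_2 = 1.

b_0 = 1, b_1 = 2, b_2 = 1.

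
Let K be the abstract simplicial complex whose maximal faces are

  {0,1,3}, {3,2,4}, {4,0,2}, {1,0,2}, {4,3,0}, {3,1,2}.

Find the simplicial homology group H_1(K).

Order the vertices as 0 < 1 < 2 < 3 < 4. Listing each simplex with vertices in this order, K has dimension 2 with simplices:

  0-simplices (5): [0], [1], [2], [3], [4]
  1-simplices (9): [0,1], [0,2], [0,3], [0,4], [1,2], [1,3], [2,3], [2,4], [3,4]
  2-simplices (6): [0,1,2], [0,1,3], [0,2,4], [0,3,4], [1,2,3], [2,3,4]

so the chain groups are C_0 ≅ Z^5, C_1 ≅ Z^9, C_2 ≅ Z^6.

The boundary map ∂_1: C_1 → C_0 maps an edge to its endpoints' difference, ∂[p,q] = q − p.
This gives a 5×9 integer matrix of rank 4; reducing to Smith normal form yields diagonal entries (1,1,1,1).

Boundary ∂_2: C_2 → C_1 acts by ∂[p,q,r] = [q,r] − [p,r] + [p,q]. For instance
  ∂[0,1,2] = [1,2] − [0,2] + [0,1],
  ∂[0,1,3] = [1,3] − [0,3] + [0,1].
This gives a 9×6 integer matrix of rank 5; reducing to Smith normal form yields diagonal entries (1,1,1,1,1).

Now H_k = ker ∂_k / im ∂_{k+1}, so:

  H_1: rank ker ∂_1 − rank ∂_2 = (9 − 4) − 5 = 0, and the invariant factors of ∂_2 are all 1, so H_1 ≅ 0.

(K is a triangulation of the 2-sphere S^2.)

H_1 = 0.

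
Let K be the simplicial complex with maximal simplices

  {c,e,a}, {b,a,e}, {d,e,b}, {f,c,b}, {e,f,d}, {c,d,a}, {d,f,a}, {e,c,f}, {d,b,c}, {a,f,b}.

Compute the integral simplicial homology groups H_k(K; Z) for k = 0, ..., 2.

Fix the vertex order a < b < c < d < e < f and write every simplex with vertices in increasing order. Then dim K = 2 and the simplices of K are:

  0-simplices (6): a, b, c, d, e, f
  1-simplices (15): ab, ac, ad, ae, af, bc, bd, be, bf, cd, ce, cf, de, df, ef
  2-simplices (10): abe, abf, acd, ace, adf, bcd, bcf, bde, cef, def

so the chain groups are C_0 ≅ Z^6, C_1 ≅ Z^15, C_2 ≅ Z^10.

Boundary ∂_1: C_1 → C_0 sends each edge [p,q] (with p < q) to q − p. For instance
  ∂ab = b − a.
The 6×15 boundary matrix has rank 5 and Smith normal form diag(1,1,1,1,1).

∂_2: C_2 → C_1 maps a triangle to the signed sum of its edges. For instance
  ∂bcf = cf − bf + bc,
  ∂bcd = cd − bd + bc.
The 15×10 boundary matrix has rank 10 and Smith normal form diag(1,1,1,1,1,1,1,1,1,2).

Computing H_k = (kernel of ∂_k) / (image of ∂_{k+1}):

  H_0: rank C_0 − rank ∂_1 = 6 − 5 = 1, and the invariant factors of ∂_1 are all 1, so H_0 ≅ Z.
  H_1: rank ker ∂_1 − rank ∂_2 = (15 − 5) − 10 = 0, and ∂_2 has invariant factor 2 > 1, so H_1 ≅ Z/2.
  H_2: rank ker ∂_2 − rank ∂_3 = (10 − 10) − 0 = 0, and there is no ∂_3, so H_2 ≅ 0.

H_0 = Z,  H_1 = Z/2,  H_2 = 0.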